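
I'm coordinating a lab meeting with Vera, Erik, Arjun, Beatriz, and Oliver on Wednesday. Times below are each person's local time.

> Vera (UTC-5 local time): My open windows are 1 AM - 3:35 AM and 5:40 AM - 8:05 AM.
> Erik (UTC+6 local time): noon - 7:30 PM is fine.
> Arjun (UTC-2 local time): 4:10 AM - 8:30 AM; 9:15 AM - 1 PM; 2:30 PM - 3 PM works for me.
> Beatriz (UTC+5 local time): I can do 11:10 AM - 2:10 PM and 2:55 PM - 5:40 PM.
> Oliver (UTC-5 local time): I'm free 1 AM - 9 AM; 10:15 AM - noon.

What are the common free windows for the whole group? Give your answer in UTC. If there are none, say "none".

06:10-08:35, 11:15-12:40

Vera in UTC: 06:00-08:35, 10:40-13:05 (add 5h to convert from UTC-5).
Erik in UTC: 06:00-13:30 (subtract 6h to convert from UTC+6).
Arjun in UTC: 06:10-10:30, 11:15-15:00, 16:30-17:00 (add 2h to convert from UTC-2).
Beatriz in UTC: 06:10-09:10, 09:55-12:40 (subtract 5h to convert from UTC+5).
Oliver in UTC: 06:00-14:00, 15:15-17:00 (add 5h to convert from UTC-5).
Vera ∩ Erik: 06:00-08:35, 10:40-13:05.
Vera ∩ Erik ∩ Arjun: 06:10-08:35, 11:15-13:05.
Vera ∩ Erik ∩ Arjun ∩ Beatriz: 06:10-08:35, 11:15-12:40.
Vera ∩ Erik ∩ Arjun ∩ Beatriz ∩ Oliver: 06:10-08:35, 11:15-12:40.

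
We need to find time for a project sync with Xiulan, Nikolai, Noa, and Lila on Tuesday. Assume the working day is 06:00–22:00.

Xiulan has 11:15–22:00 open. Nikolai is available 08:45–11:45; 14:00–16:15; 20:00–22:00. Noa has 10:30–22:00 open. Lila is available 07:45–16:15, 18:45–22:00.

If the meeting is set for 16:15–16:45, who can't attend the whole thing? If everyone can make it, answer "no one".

Lila, Nikolai

Xiulan: free for 16:15-16:45. Nikolai: not fully free for 16:15-16:45. Noa: free for 16:15-16:45. Lila: not fully free for 16:15-16:45.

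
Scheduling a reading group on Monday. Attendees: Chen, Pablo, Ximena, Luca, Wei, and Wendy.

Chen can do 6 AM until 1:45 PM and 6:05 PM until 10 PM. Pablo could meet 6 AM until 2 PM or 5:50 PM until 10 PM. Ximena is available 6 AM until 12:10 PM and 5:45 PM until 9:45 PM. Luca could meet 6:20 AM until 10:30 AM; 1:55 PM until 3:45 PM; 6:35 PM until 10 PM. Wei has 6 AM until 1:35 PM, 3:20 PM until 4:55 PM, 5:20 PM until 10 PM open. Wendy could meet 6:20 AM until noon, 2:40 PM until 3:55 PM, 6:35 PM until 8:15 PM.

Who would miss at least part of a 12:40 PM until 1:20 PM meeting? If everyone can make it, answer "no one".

Luca, Wendy, Ximena

Chen: free for 12:40-13:20. Pablo: free for 12:40-13:20. Ximena: not fully free for 12:40-13:20. Luca: not fully free for 12:40-13:20. Wei: free for 12:40-13:20. Wendy: not fully free for 12:40-13:20.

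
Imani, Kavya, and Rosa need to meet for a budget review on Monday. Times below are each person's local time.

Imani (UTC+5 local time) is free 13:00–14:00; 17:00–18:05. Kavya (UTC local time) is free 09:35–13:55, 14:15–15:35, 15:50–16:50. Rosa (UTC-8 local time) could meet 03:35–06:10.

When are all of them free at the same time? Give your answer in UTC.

12:00-13:05

Imani in UTC: 08:00-09:00, 12:00-13:05 (subtract 5h to convert from UTC+5).
Kavya in UTC: 09:35-13:55, 14:15-15:35, 15:50-16:50.
Rosa in UTC: 11:35-14:10 (add 8h to convert from UTC-8).
Imani ∩ Kavya: 12:00-13:05.
Imani ∩ Kavya ∩ Rosa: 12:00-13:05.
Those are the intersection windows.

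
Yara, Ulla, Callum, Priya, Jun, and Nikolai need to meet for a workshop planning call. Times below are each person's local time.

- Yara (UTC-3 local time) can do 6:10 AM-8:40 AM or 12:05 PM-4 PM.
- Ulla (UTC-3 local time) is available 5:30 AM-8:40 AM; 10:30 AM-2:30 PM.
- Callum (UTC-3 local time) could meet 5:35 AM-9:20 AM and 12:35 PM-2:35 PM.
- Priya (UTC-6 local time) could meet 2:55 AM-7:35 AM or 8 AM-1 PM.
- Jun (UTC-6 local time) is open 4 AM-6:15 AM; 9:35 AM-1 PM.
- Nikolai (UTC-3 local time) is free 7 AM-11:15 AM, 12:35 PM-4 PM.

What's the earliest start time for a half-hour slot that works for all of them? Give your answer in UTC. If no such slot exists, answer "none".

10:00

Yara in UTC: 09:10-11:40, 15:05-19:00 (add 3h to convert from UTC-3).
Ulla in UTC: 08:30-11:40, 13:30-17:30 (add 3h to convert from UTC-3).
Callum in UTC: 08:35-12:20, 15:35-17:35 (add 3h to convert from UTC-3).
Priya in UTC: 08:55-13:35, 14:00-19:00 (add 6h to convert from UTC-6).
Jun in UTC: 10:00-12:15, 15:35-19:00 (add 6h to convert from UTC-6).
Nikolai in UTC: 10:00-14:15, 15:35-19:00 (add 3h to convert from UTC-3).
Yara ∩ Ulla: 09:10-11:40, 15:05-17:30.
Yara ∩ Ulla ∩ Callum: 09:10-11:40, 15:35-17:30.
Yara ∩ Ulla ∩ Callum ∩ Priya: 09:10-11:40, 15:35-17:30.
Yara ∩ Ulla ∩ Callum ∩ Priya ∩ Jun: 10:00-11:40, 15:35-17:30.
Yara ∩ Ulla ∩ Callum ∩ Priya ∩ Jun ∩ Nikolai: 10:00-11:40, 15:35-17:30.
Those are the intersection windows.
The first common window of at least 30 minutes is 10:00-11:40, so the earliest start is 10:00.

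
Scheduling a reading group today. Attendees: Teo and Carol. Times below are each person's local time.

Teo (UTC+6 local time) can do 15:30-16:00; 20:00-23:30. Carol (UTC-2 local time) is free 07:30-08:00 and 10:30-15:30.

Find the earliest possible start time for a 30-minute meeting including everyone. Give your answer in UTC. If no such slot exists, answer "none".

Teo in UTC: 09:30-10:00, 14:00-17:30 (subtract 6h to convert from UTC+6).
Carol in UTC: 09:30-10:00, 12:30-17:30 (add 2h to convert from UTC-2).
Teo ∩ Carol: 09:30-10:00, 14:00-17:30.
The first common window of at least 30 minutes is 09:30-10:00, so the earliest start is 09:30.

09:30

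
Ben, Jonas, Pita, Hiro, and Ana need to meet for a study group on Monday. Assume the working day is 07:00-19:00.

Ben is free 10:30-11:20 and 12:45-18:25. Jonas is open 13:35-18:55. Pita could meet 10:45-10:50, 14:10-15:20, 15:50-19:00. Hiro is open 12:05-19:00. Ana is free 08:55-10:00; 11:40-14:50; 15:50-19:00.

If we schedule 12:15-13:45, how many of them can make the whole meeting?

2

Hiro and Ana can make the full 12:15-13:45 slot — that's 2.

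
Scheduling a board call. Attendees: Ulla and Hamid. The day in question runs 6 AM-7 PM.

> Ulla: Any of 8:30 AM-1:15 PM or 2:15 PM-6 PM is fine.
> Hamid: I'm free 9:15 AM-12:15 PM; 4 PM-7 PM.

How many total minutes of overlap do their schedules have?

300

Ulla ∩ Hamid: 09:15-12:15, 16:00-18:00.
Those are the intersection windows.
Summing the common windows: 180 + 120 = 300 minutes.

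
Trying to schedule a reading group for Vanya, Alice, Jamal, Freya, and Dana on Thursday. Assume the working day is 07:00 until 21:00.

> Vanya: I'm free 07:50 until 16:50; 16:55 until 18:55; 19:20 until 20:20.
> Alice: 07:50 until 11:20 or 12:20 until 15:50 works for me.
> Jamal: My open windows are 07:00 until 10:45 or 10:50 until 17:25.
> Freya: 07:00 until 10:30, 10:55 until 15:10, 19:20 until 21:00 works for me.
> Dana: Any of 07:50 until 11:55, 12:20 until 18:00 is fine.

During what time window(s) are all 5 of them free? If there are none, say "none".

07:50-10:30, 10:55-11:20, 12:20-15:10

Vanya ∩ Alice: 07:50-11:20, 12:20-15:50.
Vanya ∩ Alice ∩ Jamal: 07:50-10:45, 10:50-11:20, 12:20-15:50.
Vanya ∩ Alice ∩ Jamal ∩ Freya: 07:50-10:30, 10:55-11:20, 12:20-15:10.
Vanya ∩ Alice ∩ Jamal ∩ Freya ∩ Dana: 07:50-10:30, 10:55-11:20, 12:20-15:10.
So the common availability across everyone is 07:50-10:30, 10:55-11:20, 12:20-15:10.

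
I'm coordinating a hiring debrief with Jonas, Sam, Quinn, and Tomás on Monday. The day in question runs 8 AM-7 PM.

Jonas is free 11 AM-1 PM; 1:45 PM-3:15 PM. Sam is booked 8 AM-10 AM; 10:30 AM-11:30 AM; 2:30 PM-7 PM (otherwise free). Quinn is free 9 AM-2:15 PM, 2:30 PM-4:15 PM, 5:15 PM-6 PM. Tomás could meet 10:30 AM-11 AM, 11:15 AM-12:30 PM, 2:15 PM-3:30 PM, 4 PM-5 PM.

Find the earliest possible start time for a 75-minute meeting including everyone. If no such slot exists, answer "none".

none

Jonas free: 11:00-13:00, 13:45-15:15.
Sam free: 10:00-10:30, 11:30-14:30 (invert busy blocks within the working day).
Quinn free: 09:00-14:15, 14:30-16:15, 17:15-18:00.
Tomás free: 10:30-11:00, 11:15-12:30, 14:15-15:30, 16:00-17:00.
Jonas ∩ Sam: 11:30-13:00, 13:45-14:30.
Jonas ∩ Sam ∩ Quinn: 11:30-13:00, 13:45-14:15.
Jonas ∩ Sam ∩ Quinn ∩ Tomás: 11:30-12:30.
No common window is at least 75 minutes long.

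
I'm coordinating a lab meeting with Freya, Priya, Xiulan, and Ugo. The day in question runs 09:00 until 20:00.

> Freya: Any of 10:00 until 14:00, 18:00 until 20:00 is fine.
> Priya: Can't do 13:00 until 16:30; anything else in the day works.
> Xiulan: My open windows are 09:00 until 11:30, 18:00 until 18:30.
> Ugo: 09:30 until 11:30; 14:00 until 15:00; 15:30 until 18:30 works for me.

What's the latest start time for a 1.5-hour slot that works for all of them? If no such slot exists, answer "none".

Freya free: 10:00-14:00, 18:00-20:00.
Priya free: 09:00-13:00, 16:30-20:00 (invert busy blocks within the working day).
Xiulan free: 09:00-11:30, 18:00-18:30.
Ugo free: 09:30-11:30, 14:00-15:00, 15:30-18:30.
Freya ∩ Priya: 10:00-13:00, 18:00-20:00.
Freya ∩ Priya ∩ Xiulan: 10:00-11:30, 18:00-18:30.
Freya ∩ Priya ∩ Xiulan ∩ Ugo: 10:00-11:30, 18:00-18:30.
The last common window of at least 90 minutes is 10:00-11:30; a 90-minute meeting can start as late as 10:00 and still end by 11:30.

10:00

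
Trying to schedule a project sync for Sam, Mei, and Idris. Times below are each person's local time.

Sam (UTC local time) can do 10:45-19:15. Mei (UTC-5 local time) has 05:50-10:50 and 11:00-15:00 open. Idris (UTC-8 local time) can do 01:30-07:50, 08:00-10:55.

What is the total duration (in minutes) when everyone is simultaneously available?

475

Sam in UTC: 10:45-19:15.
Mei in UTC: 10:50-15:50, 16:00-20:00 (add 5h to convert from UTC-5).
Idris in UTC: 09:30-15:50, 16:00-18:55 (add 8h to convert from UTC-8).
Sam ∩ Mei: 10:50-15:50, 16:00-19:15.
Sam ∩ Mei ∩ Idris: 10:50-15:50, 16:00-18:55.
So the common availability across everyone is 10:50-15:50, 16:00-18:55.
Summing the common windows: 300 + 175 = 475 minutes.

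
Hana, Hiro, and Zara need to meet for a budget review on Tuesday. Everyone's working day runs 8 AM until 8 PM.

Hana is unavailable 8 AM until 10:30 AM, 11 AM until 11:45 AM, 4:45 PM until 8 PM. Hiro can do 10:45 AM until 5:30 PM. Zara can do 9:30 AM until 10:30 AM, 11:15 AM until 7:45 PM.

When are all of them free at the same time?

Hana free: 10:30-11:00, 11:45-16:45 (invert busy blocks within the working day).
Hiro free: 10:45-17:30.
Zara free: 09:30-10:30, 11:15-19:45.
Hana ∩ Hiro: 10:45-11:00, 11:45-16:45.
Hana ∩ Hiro ∩ Zara: 11:45-16:45.

11:45-16:45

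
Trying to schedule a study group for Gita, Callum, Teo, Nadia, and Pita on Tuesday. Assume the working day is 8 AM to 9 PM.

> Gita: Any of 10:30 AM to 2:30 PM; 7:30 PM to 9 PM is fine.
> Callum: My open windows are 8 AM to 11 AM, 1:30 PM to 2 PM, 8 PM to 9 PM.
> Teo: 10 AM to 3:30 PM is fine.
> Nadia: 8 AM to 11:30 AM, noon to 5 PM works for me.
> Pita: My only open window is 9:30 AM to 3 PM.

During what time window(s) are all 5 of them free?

Gita ∩ Callum: 10:30-11:00, 13:30-14:00, 20:00-21:00.
Gita ∩ Callum ∩ Teo: 10:30-11:00, 13:30-14:00.
Gita ∩ Callum ∩ Teo ∩ Nadia: 10:30-11:00, 13:30-14:00.
Gita ∩ Callum ∩ Teo ∩ Nadia ∩ Pita: 10:30-11:00, 13:30-14:00.
Those are the intersection windows.

10:30-11:00, 13:30-14:00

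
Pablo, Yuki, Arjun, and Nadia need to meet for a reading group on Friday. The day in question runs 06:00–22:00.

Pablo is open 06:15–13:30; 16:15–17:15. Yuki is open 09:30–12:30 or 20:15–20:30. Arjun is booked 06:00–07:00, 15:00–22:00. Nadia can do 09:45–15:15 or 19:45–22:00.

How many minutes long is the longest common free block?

165

Pablo free: 06:15-13:30, 16:15-17:15.
Yuki free: 09:30-12:30, 20:15-20:30.
Arjun free: 07:00-15:00 (invert busy blocks within the working day).
Nadia free: 09:45-15:15, 19:45-22:00.
Pablo ∩ Yuki: 09:30-12:30.
Pablo ∩ Yuki ∩ Arjun: 09:30-12:30.
Pablo ∩ Yuki ∩ Arjun ∩ Nadia: 09:45-12:30.
The longest is 09:45-12:30 at 165 minutes.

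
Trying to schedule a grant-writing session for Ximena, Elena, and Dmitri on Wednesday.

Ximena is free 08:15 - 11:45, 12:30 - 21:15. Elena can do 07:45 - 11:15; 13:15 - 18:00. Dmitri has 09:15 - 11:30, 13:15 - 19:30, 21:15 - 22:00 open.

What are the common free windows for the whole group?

Ximena ∩ Elena: 08:15-11:15, 13:15-18:00.
Ximena ∩ Elena ∩ Dmitri: 09:15-11:15, 13:15-18:00.
Those are the intersection windows.

09:15-11:15, 13:15-18:00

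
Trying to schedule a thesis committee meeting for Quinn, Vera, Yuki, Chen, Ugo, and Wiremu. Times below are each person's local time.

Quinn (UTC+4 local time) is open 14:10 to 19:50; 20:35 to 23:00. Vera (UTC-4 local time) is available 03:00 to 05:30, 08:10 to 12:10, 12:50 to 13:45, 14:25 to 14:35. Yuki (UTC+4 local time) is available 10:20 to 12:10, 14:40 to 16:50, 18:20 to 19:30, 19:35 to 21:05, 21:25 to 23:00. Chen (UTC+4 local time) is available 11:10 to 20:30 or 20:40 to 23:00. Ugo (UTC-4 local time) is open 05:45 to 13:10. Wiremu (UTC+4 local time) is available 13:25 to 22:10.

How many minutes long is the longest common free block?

70

Quinn in UTC: 10:10-15:50, 16:35-19:00 (subtract 4h to convert from UTC+4).
Vera in UTC: 07:00-09:30, 12:10-16:10, 16:50-17:45, 18:25-18:35 (add 4h to convert from UTC-4).
Yuki in UTC: 06:20-08:10, 10:40-12:50, 14:20-15:30, 15:35-17:05, 17:25-19:00 (subtract 4h to convert from UTC+4).
Chen in UTC: 07:10-16:30, 16:40-19:00 (subtract 4h to convert from UTC+4).
Ugo in UTC: 09:45-17:10 (add 4h to convert from UTC-4).
Wiremu in UTC: 09:25-18:10 (subtract 4h to convert from UTC+4).
Quinn ∩ Vera: 12:10-15:50, 16:50-17:45, 18:25-18:35.
Quinn ∩ Vera ∩ Yuki: 12:10-12:50, 14:20-15:30, 15:35-15:50, 16:50-17:05, 17:25-17:45, 18:25-18:35.
Quinn ∩ Vera ∩ Yuki ∩ Chen: 12:10-12:50, 14:20-15:30, 15:35-15:50, 16:50-17:05, 17:25-17:45, 18:25-18:35.
Quinn ∩ Vera ∩ Yuki ∩ Chen ∩ Ugo: 12:10-12:50, 14:20-15:30, 15:35-15:50, 16:50-17:05.
Quinn ∩ Vera ∩ Yuki ∩ Chen ∩ Ugo ∩ Wiremu: 12:10-12:50, 14:20-15:30, 15:35-15:50, 16:50-17:05.
So the common availability across everyone is 12:10-12:50, 14:20-15:30, 15:35-15:50, 16:50-17:05.
The longest is 14:20-15:30 at 70 minutes.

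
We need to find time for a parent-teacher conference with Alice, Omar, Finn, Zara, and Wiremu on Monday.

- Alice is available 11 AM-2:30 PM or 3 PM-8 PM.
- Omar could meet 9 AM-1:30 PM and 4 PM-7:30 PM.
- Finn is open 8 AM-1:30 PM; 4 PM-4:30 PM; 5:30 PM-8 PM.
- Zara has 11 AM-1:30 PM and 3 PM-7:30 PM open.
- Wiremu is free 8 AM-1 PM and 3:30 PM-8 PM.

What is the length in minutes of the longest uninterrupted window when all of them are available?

Alice ∩ Omar: 11:00-13:30, 16:00-19:30.
Alice ∩ Omar ∩ Finn: 11:00-13:30, 16:00-16:30, 17:30-19:30.
Alice ∩ Omar ∩ Finn ∩ Zara: 11:00-13:30, 16:00-16:30, 17:30-19:30.
Alice ∩ Omar ∩ Finn ∩ Zara ∩ Wiremu: 11:00-13:00, 16:00-16:30, 17:30-19:30.
The longest is 11:00-13:00 at 120 minutes.

120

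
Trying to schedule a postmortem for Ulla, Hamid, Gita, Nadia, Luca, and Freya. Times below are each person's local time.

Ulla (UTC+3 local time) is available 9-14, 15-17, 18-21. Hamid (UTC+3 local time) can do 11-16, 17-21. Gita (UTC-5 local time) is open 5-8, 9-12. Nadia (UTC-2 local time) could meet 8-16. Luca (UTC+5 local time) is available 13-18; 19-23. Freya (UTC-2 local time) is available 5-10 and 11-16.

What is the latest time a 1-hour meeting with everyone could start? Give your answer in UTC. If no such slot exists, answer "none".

16:00

Ulla in UTC: 06:00-11:00, 12:00-14:00, 15:00-18:00 (subtract 3h to convert from UTC+3).
Hamid in UTC: 08:00-13:00, 14:00-18:00 (subtract 3h to convert from UTC+3).
Gita in UTC: 10:00-13:00, 14:00-17:00 (add 5h to convert from UTC-5).
Nadia in UTC: 10:00-18:00 (add 2h to convert from UTC-2).
Luca in UTC: 08:00-13:00, 14:00-18:00 (subtract 5h to convert from UTC+5).
Freya in UTC: 07:00-12:00, 13:00-18:00 (add 2h to convert from UTC-2).
Ulla ∩ Hamid: 08:00-11:00, 12:00-13:00, 15:00-18:00.
Ulla ∩ Hamid ∩ Gita: 10:00-11:00, 12:00-13:00, 15:00-17:00.
Ulla ∩ Hamid ∩ Gita ∩ Nadia: 10:00-11:00, 12:00-13:00, 15:00-17:00.
Ulla ∩ Hamid ∩ Gita ∩ Nadia ∩ Luca: 10:00-11:00, 12:00-13:00, 15:00-17:00.
Ulla ∩ Hamid ∩ Gita ∩ Nadia ∩ Luca ∩ Freya: 10:00-11:00, 15:00-17:00.
The last common window of at least 60 minutes is 15:00-17:00; a 60-minute meeting can start as late as 16:00 and still end by 17:00.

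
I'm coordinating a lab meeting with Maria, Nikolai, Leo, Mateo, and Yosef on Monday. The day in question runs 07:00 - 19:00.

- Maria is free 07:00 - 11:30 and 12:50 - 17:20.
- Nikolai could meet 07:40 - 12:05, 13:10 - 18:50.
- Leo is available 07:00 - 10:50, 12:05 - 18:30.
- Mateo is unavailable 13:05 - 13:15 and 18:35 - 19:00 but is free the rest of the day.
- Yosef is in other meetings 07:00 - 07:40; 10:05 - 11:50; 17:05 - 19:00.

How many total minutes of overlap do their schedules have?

375

Maria free: 07:00-11:30, 12:50-17:20.
Nikolai free: 07:40-12:05, 13:10-18:50.
Leo free: 07:00-10:50, 12:05-18:30.
Mateo free: 07:00-13:05, 13:15-18:35 (invert busy blocks within the working day).
Yosef free: 07:40-10:05, 11:50-17:05 (invert busy blocks within the working day).
Maria ∩ Nikolai: 07:40-11:30, 13:10-17:20.
Maria ∩ Nikolai ∩ Leo: 07:40-10:50, 13:10-17:20.
Maria ∩ Nikolai ∩ Leo ∩ Mateo: 07:40-10:50, 13:15-17:20.
Maria ∩ Nikolai ∩ Leo ∩ Mateo ∩ Yosef: 07:40-10:05, 13:15-17:05.
Summing the common windows: 145 + 230 = 375 minutes.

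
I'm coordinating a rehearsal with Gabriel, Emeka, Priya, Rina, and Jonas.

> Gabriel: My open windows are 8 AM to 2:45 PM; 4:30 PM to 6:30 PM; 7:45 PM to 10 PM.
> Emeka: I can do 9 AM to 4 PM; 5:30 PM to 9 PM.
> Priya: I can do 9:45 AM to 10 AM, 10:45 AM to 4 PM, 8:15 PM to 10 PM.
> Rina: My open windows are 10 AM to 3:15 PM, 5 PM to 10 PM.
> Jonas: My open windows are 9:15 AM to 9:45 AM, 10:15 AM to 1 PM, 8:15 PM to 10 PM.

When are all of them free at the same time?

Gabriel ∩ Emeka: 09:00-14:45, 17:30-18:30, 19:45-21:00.
Gabriel ∩ Emeka ∩ Priya: 09:45-10:00, 10:45-14:45, 20:15-21:00.
Gabriel ∩ Emeka ∩ Priya ∩ Rina: 10:45-14:45, 20:15-21:00.
Gabriel ∩ Emeka ∩ Priya ∩ Rina ∩ Jonas: 10:45-13:00, 20:15-21:00.

10:45-13:00, 20:15-21:00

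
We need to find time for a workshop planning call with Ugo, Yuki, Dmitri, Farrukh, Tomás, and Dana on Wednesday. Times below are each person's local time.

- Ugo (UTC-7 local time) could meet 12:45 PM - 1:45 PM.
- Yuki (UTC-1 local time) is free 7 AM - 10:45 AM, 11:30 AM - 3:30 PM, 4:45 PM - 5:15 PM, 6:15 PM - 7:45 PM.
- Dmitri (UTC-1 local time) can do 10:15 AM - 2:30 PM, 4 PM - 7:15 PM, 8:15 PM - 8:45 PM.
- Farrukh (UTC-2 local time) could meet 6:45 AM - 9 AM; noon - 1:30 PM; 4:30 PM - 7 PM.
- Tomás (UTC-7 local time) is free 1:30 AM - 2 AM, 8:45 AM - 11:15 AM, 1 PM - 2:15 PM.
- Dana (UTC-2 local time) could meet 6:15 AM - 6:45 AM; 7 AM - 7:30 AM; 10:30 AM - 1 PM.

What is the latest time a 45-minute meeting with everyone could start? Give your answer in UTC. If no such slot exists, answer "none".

none

Ugo in UTC: 19:45-20:45 (add 7h to convert from UTC-7).
Yuki in UTC: 08:00-11:45, 12:30-16:30, 17:45-18:15, 19:15-20:45 (add 1h to convert from UTC-1).
Dmitri in UTC: 11:15-15:30, 17:00-20:15, 21:15-21:45 (add 1h to convert from UTC-1).
Farrukh in UTC: 08:45-11:00, 14:00-15:30, 18:30-21:00 (add 2h to convert from UTC-2).
Tomás in UTC: 08:30-09:00, 15:45-18:15, 20:00-21:15 (add 7h to convert from UTC-7).
Dana in UTC: 08:15-08:45, 09:00-09:30, 12:30-15:00 (add 2h to convert from UTC-2).
Ugo ∩ Yuki: 19:45-20:45.
Ugo ∩ Yuki ∩ Dmitri: 19:45-20:15.
Ugo ∩ Yuki ∩ Dmitri ∩ Farrukh: 19:45-20:15.
Ugo ∩ Yuki ∩ Dmitri ∩ Farrukh ∩ Tomás: 20:00-20:15.
Ugo ∩ Yuki ∩ Dmitri ∩ Farrukh ∩ Tomás ∩ Dana: ∅.
There is no time when everyone is free.
No common window is at least 45 minutes long.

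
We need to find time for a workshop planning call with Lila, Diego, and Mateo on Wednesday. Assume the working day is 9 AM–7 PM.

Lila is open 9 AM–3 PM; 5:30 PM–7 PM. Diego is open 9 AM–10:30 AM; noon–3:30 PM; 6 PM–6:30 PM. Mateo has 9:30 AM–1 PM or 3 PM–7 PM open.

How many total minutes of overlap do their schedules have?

150

Lila ∩ Diego: 09:00-10:30, 12:00-15:00, 18:00-18:30.
Lila ∩ Diego ∩ Mateo: 09:30-10:30, 12:00-13:00, 18:00-18:30.
So the common availability across everyone is 09:30-10:30, 12:00-13:00, 18:00-18:30.
Summing the common windows: 60 + 60 + 30 = 150 minutes.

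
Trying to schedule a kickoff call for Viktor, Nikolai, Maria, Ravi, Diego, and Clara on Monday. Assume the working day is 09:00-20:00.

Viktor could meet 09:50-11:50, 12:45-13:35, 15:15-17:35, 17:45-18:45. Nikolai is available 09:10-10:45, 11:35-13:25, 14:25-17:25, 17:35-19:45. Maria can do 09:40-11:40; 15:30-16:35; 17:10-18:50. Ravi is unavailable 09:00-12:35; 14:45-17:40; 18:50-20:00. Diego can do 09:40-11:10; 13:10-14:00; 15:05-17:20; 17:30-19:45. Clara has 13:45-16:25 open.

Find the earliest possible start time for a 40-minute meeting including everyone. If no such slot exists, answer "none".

none

Viktor free: 09:50-11:50, 12:45-13:35, 15:15-17:35, 17:45-18:45.
Nikolai free: 09:10-10:45, 11:35-13:25, 14:25-17:25, 17:35-19:45.
Maria free: 09:40-11:40, 15:30-16:35, 17:10-18:50.
Ravi free: 12:35-14:45, 17:40-18:50 (invert busy blocks within the working day).
Diego free: 09:40-11:10, 13:10-14:00, 15:05-17:20, 17:30-19:45.
Clara free: 13:45-16:25.
Viktor ∩ Nikolai: 09:50-10:45, 11:35-11:50, 12:45-13:25, 15:15-17:25, 17:45-18:45.
Viktor ∩ Nikolai ∩ Maria: 09:50-10:45, 11:35-11:40, 15:30-16:35, 17:10-17:25, 17:45-18:45.
Viktor ∩ Nikolai ∩ Maria ∩ Ravi: 17:45-18:45.
Viktor ∩ Nikolai ∩ Maria ∩ Ravi ∩ Diego: 17:45-18:45.
Viktor ∩ Nikolai ∩ Maria ∩ Ravi ∩ Diego ∩ Clara: ∅.
There is no time when everyone is free.
No common window is at least 40 minutes long.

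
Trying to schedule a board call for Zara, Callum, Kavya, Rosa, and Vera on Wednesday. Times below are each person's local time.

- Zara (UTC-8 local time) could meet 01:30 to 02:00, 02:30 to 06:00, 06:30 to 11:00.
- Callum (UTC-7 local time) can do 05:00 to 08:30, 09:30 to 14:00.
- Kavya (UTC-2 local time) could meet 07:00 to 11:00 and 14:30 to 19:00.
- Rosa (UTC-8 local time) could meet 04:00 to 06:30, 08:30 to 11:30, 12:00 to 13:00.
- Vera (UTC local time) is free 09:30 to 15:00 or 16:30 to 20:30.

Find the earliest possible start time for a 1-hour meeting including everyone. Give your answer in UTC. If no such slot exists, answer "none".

Zara in UTC: 09:30-10:00, 10:30-14:00, 14:30-19:00 (add 8h to convert from UTC-8).
Callum in UTC: 12:00-15:30, 16:30-21:00 (add 7h to convert from UTC-7).
Kavya in UTC: 09:00-13:00, 16:30-21:00 (add 2h to convert from UTC-2).
Rosa in UTC: 12:00-14:30, 16:30-19:30, 20:00-21:00 (add 8h to convert from UTC-8).
Vera in UTC: 09:30-15:00, 16:30-20:30.
Zara ∩ Callum: 12:00-14:00, 14:30-15:30, 16:30-19:00.
Zara ∩ Callum ∩ Kavya: 12:00-13:00, 16:30-19:00.
Zara ∩ Callum ∩ Kavya ∩ Rosa: 12:00-13:00, 16:30-19:00.
Zara ∩ Callum ∩ Kavya ∩ Rosa ∩ Vera: 12:00-13:00, 16:30-19:00.
Those are the intersection windows.
The first common window of at least 60 minutes is 12:00-13:00, so the earliest start is 12:00.

12:00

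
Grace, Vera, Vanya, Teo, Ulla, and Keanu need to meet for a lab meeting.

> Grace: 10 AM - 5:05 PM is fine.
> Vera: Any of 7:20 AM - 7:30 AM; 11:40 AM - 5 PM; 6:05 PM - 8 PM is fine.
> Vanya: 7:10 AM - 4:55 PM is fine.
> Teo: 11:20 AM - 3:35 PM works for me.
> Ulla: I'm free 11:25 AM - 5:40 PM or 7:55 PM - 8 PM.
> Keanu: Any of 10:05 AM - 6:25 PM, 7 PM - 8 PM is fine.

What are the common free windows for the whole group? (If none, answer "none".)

11:40-15:35

Grace ∩ Vera: 11:40-17:00.
Grace ∩ Vera ∩ Vanya: 11:40-16:55.
Grace ∩ Vera ∩ Vanya ∩ Teo: 11:40-15:35.
Grace ∩ Vera ∩ Vanya ∩ Teo ∩ Ulla: 11:40-15:35.
Grace ∩ Vera ∩ Vanya ∩ Teo ∩ Ulla ∩ Keanu: 11:40-15:35.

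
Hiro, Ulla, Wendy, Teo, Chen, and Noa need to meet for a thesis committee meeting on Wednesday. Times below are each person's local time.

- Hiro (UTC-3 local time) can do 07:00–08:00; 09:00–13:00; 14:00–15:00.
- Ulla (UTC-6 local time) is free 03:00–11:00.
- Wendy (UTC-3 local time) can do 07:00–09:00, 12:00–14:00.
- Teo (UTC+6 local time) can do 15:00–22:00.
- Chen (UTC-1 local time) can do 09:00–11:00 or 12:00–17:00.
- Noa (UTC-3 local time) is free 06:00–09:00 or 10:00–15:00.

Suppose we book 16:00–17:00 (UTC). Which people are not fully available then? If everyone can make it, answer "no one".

Hiro in UTC: 10:00-11:00, 12:00-16:00, 17:00-18:00 (add 3h to convert from UTC-3).
Ulla in UTC: 09:00-17:00 (add 6h to convert from UTC-6).
Wendy in UTC: 10:00-12:00, 15:00-17:00 (add 3h to convert from UTC-3).
Teo in UTC: 09:00-16:00 (subtract 6h to convert from UTC+6).
Chen in UTC: 10:00-12:00, 13:00-18:00 (add 1h to convert from UTC-1).
Noa in UTC: 09:00-12:00, 13:00-18:00 (add 3h to convert from UTC-3).
Hiro: not fully free for 16:00-17:00. Ulla: free for 16:00-17:00. Wendy: free for 16:00-17:00. Teo: not fully free for 16:00-17:00. Chen: free for 16:00-17:00. Noa: free for 16:00-17:00.

Hiro, Teo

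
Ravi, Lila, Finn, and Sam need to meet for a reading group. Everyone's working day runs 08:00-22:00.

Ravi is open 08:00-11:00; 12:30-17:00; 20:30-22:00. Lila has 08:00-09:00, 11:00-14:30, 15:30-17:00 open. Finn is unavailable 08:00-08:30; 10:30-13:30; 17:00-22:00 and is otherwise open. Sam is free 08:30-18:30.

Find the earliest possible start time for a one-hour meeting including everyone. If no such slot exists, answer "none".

Ravi free: 08:00-11:00, 12:30-17:00, 20:30-22:00.
Lila free: 08:00-09:00, 11:00-14:30, 15:30-17:00.
Finn free: 08:30-10:30, 13:30-17:00 (invert busy blocks within the working day).
Sam free: 08:30-18:30.
Ravi ∩ Lila: 08:00-09:00, 12:30-14:30, 15:30-17:00.
Ravi ∩ Lila ∩ Finn: 08:30-09:00, 13:30-14:30, 15:30-17:00.
Ravi ∩ Lila ∩ Finn ∩ Sam: 08:30-09:00, 13:30-14:30, 15:30-17:00.
The first common window of at least 60 minutes is 13:30-14:30, so the earliest start is 13:30.

13:30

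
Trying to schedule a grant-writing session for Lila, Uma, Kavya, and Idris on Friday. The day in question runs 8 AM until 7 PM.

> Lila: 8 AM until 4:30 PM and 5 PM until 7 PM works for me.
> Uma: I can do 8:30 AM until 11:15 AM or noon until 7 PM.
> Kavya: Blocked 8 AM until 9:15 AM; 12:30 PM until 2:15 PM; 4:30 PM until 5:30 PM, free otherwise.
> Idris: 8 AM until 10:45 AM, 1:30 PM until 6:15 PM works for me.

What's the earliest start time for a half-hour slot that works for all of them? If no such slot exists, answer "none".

Lila free: 08:00-16:30, 17:00-19:00.
Uma free: 08:30-11:15, 12:00-19:00.
Kavya free: 09:15-12:30, 14:15-16:30, 17:30-19:00 (invert busy blocks within the working day).
Idris free: 08:00-10:45, 13:30-18:15.
Lila ∩ Uma: 08:30-11:15, 12:00-16:30, 17:00-19:00.
Lila ∩ Uma ∩ Kavya: 09:15-11:15, 12:00-12:30, 14:15-16:30, 17:30-19:00.
Lila ∩ Uma ∩ Kavya ∩ Idris: 09:15-10:45, 14:15-16:30, 17:30-18:15.
The first common window of at least 30 minutes is 09:15-10:45, so the earliest start is 09:15.

09:15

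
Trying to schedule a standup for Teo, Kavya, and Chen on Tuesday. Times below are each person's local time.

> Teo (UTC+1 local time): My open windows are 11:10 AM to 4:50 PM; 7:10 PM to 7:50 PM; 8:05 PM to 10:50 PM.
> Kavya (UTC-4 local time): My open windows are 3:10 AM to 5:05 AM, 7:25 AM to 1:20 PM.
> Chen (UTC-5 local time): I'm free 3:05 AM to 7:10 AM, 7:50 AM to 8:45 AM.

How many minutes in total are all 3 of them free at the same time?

Teo in UTC: 10:10-15:50, 18:10-18:50, 19:05-21:50 (subtract 1h to convert from UTC+1).
Kavya in UTC: 07:10-09:05, 11:25-17:20 (add 4h to convert from UTC-4).
Chen in UTC: 08:05-12:10, 12:50-13:45 (add 5h to convert from UTC-5).
Teo ∩ Kavya: 11:25-15:50.
Teo ∩ Kavya ∩ Chen: 11:25-12:10, 12:50-13:45.
Summing the common windows: 45 + 55 = 100 minutes.

100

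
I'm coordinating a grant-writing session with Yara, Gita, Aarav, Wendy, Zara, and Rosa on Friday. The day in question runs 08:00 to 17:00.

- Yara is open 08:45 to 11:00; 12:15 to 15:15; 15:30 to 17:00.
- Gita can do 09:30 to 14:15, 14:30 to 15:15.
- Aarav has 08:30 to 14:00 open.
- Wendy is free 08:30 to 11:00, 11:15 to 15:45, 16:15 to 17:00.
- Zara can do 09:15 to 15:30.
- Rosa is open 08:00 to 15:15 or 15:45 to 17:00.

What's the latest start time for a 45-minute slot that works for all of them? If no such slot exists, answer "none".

Yara ∩ Gita: 09:30-11:00, 12:15-14:15, 14:30-15:15.
Yara ∩ Gita ∩ Aarav: 09:30-11:00, 12:15-14:00.
Yara ∩ Gita ∩ Aarav ∩ Wendy: 09:30-11:00, 12:15-14:00.
Yara ∩ Gita ∩ Aarav ∩ Wendy ∩ Zara: 09:30-11:00, 12:15-14:00.
Yara ∩ Gita ∩ Aarav ∩ Wendy ∩ Zara ∩ Rosa: 09:30-11:00, 12:15-14:00.
The last common window of at least 45 minutes is 12:15-14:00; a 45-minute meeting can start as late as 13:15 and still end by 14:00.

13:15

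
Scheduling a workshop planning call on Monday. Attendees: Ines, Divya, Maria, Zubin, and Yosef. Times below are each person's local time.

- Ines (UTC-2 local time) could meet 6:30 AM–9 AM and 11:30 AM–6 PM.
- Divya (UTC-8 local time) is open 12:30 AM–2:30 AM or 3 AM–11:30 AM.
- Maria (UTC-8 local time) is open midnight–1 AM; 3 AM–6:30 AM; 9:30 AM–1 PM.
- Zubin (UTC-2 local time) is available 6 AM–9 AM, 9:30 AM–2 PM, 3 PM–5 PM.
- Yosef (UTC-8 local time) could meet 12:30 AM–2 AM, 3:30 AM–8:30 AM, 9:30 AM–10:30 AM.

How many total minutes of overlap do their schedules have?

Ines in UTC: 08:30-11:00, 13:30-20:00 (add 2h to convert from UTC-2).
Divya in UTC: 08:30-10:30, 11:00-19:30 (add 8h to convert from UTC-8).
Maria in UTC: 08:00-09:00, 11:00-14:30, 17:30-21:00 (add 8h to convert from UTC-8).
Zubin in UTC: 08:00-11:00, 11:30-16:00, 17:00-19:00 (add 2h to convert from UTC-2).
Yosef in UTC: 08:30-10:00, 11:30-16:30, 17:30-18:30 (add 8h to convert from UTC-8).
Ines ∩ Divya: 08:30-10:30, 13:30-19:30.
Ines ∩ Divya ∩ Maria: 08:30-09:00, 13:30-14:30, 17:30-19:30.
Ines ∩ Divya ∩ Maria ∩ Zubin: 08:30-09:00, 13:30-14:30, 17:30-19:00.
Ines ∩ Divya ∩ Maria ∩ Zubin ∩ Yosef: 08:30-09:00, 13:30-14:30, 17:30-18:30.
So the common availability across everyone is 08:30-09:00, 13:30-14:30, 17:30-18:30.
Summing the common windows: 30 + 60 + 60 = 150 minutes.

150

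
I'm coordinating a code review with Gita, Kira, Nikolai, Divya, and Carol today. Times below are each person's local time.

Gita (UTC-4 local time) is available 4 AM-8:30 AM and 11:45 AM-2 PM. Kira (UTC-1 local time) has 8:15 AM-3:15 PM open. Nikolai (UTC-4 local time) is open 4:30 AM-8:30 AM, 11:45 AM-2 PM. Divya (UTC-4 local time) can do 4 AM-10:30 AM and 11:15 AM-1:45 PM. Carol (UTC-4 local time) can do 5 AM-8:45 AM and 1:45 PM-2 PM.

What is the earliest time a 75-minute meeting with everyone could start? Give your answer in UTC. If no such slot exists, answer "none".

Gita in UTC: 08:00-12:30, 15:45-18:00 (add 4h to convert from UTC-4).
Kira in UTC: 09:15-16:15 (add 1h to convert from UTC-1).
Nikolai in UTC: 08:30-12:30, 15:45-18:00 (add 4h to convert from UTC-4).
Divya in UTC: 08:00-14:30, 15:15-17:45 (add 4h to convert from UTC-4).
Carol in UTC: 09:00-12:45, 17:45-18:00 (add 4h to convert from UTC-4).
Gita ∩ Kira: 09:15-12:30, 15:45-16:15.
Gita ∩ Kira ∩ Nikolai: 09:15-12:30, 15:45-16:15.
Gita ∩ Kira ∩ Nikolai ∩ Divya: 09:15-12:30, 15:45-16:15.
Gita ∩ Kira ∩ Nikolai ∩ Divya ∩ Carol: 09:15-12:30.
The first common window of at least 75 minutes is 09:15-12:30, so the earliest start is 09:15.

09:15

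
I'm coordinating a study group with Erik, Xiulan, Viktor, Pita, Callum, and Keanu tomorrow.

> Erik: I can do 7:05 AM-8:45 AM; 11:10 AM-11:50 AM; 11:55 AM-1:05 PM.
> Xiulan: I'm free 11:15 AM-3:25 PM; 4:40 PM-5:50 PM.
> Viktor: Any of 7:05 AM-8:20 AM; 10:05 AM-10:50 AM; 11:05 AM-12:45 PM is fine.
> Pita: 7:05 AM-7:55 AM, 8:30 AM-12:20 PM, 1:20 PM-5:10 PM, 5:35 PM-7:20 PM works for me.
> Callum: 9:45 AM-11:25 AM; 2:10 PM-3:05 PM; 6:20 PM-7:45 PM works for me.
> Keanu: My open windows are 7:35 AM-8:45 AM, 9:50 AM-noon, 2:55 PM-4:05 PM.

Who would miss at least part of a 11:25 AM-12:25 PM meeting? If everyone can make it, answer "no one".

Callum, Erik, Keanu, Pita

Erik: not fully free for 11:25-12:25. Xiulan: free for 11:25-12:25. Viktor: free for 11:25-12:25. Pita: not fully free for 11:25-12:25. Callum: not fully free for 11:25-12:25. Keanu: not fully free for 11:25-12:25.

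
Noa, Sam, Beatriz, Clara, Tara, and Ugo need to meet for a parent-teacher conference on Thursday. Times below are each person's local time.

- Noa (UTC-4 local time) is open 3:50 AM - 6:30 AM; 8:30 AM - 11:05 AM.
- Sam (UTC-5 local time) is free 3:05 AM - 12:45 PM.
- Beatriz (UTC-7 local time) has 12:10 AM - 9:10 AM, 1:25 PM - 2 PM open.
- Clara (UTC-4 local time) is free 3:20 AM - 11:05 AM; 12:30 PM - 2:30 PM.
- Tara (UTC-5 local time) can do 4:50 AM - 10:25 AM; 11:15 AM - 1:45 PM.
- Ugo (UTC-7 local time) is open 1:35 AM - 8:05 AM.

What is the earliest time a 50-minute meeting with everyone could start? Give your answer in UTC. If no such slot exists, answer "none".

Noa in UTC: 07:50-10:30, 12:30-15:05 (add 4h to convert from UTC-4).
Sam in UTC: 08:05-17:45 (add 5h to convert from UTC-5).
Beatriz in UTC: 07:10-16:10, 20:25-21:00 (add 7h to convert from UTC-7).
Clara in UTC: 07:20-15:05, 16:30-18:30 (add 4h to convert from UTC-4).
Tara in UTC: 09:50-15:25, 16:15-18:45 (add 5h to convert from UTC-5).
Ugo in UTC: 08:35-15:05 (add 7h to convert from UTC-7).
Noa ∩ Sam: 08:05-10:30, 12:30-15:05.
Noa ∩ Sam ∩ Beatriz: 08:05-10:30, 12:30-15:05.
Noa ∩ Sam ∩ Beatriz ∩ Clara: 08:05-10:30, 12:30-15:05.
Noa ∩ Sam ∩ Beatriz ∩ Clara ∩ Tara: 09:50-10:30, 12:30-15:05.
Noa ∩ Sam ∩ Beatriz ∩ Clara ∩ Tara ∩ Ugo: 09:50-10:30, 12:30-15:05.
Those are the intersection windows.
The first common window of at least 50 minutes is 12:30-15:05, so the earliest start is 12:30.

12:30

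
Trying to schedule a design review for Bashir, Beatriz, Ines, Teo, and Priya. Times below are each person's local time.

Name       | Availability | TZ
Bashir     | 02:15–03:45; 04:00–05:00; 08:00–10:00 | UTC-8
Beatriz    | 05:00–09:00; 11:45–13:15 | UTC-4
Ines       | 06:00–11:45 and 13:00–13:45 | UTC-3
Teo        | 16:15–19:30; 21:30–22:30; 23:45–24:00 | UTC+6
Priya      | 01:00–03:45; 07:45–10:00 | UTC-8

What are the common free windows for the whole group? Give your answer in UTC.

Bashir in UTC: 10:15-11:45, 12:00-13:00, 16:00-18:00 (add 8h to convert from UTC-8).
Beatriz in UTC: 09:00-13:00, 15:45-17:15 (add 4h to convert from UTC-4).
Ines in UTC: 09:00-14:45, 16:00-16:45 (add 3h to convert from UTC-3).
Teo in UTC: 10:15-13:30, 15:30-16:30, 17:45-18:00 (subtract 6h to convert from UTC+6).
Priya in UTC: 09:00-11:45, 15:45-18:00 (add 8h to convert from UTC-8).
Bashir ∩ Beatriz: 10:15-11:45, 12:00-13:00, 16:00-17:15.
Bashir ∩ Beatriz ∩ Ines: 10:15-11:45, 12:00-13:00, 16:00-16:45.
Bashir ∩ Beatriz ∩ Ines ∩ Teo: 10:15-11:45, 12:00-13:00, 16:00-16:30.
Bashir ∩ Beatriz ∩ Ines ∩ Teo ∩ Priya: 10:15-11:45, 16:00-16:30.

10:15-11:45, 16:00-16:30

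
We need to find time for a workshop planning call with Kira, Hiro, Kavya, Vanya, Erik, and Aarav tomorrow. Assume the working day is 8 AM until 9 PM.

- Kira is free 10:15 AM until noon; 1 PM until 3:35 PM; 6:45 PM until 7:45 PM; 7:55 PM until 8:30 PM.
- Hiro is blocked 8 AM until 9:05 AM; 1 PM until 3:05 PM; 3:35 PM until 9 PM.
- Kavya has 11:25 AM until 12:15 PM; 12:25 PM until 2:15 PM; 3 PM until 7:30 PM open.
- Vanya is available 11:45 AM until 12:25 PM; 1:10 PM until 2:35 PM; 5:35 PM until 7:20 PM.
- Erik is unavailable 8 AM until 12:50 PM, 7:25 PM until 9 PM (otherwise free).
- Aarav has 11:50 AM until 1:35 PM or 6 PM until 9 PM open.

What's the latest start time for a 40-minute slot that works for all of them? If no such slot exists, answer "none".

Kira free: 10:15-12:00, 13:00-15:35, 18:45-19:45, 19:55-20:30.
Hiro free: 09:05-13:00, 15:05-15:35 (invert busy blocks within the working day).
Kavya free: 11:25-12:15, 12:25-14:15, 15:00-19:30.
Vanya free: 11:45-12:25, 13:10-14:35, 17:35-19:20.
Erik free: 12:50-19:25 (invert busy blocks within the working day).
Aarav free: 11:50-13:35, 18:00-21:00.
Kira ∩ Hiro: 10:15-12:00, 15:05-15:35.
Kira ∩ Hiro ∩ Kavya: 11:25-12:00, 15:05-15:35.
Kira ∩ Hiro ∩ Kavya ∩ Vanya: 11:45-12:00.
Kira ∩ Hiro ∩ Kavya ∩ Vanya ∩ Erik: ∅.
Kira ∩ Hiro ∩ Kavya ∩ Vanya ∩ Erik ∩ Aarav: ∅.
There is no time when everyone is free.
No common window is at least 40 minutes long.

none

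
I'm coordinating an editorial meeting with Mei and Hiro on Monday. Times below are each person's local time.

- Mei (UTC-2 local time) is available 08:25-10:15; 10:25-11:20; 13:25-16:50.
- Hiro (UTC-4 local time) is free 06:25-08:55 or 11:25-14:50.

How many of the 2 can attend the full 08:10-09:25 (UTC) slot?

0

Mei in UTC: 10:25-12:15, 12:25-13:20, 15:25-18:50 (add 2h to convert from UTC-2).
Hiro in UTC: 10:25-12:55, 15:25-18:50 (add 4h to convert from UTC-4).
nobody can make the full 08:10-09:25 slot — that's 0.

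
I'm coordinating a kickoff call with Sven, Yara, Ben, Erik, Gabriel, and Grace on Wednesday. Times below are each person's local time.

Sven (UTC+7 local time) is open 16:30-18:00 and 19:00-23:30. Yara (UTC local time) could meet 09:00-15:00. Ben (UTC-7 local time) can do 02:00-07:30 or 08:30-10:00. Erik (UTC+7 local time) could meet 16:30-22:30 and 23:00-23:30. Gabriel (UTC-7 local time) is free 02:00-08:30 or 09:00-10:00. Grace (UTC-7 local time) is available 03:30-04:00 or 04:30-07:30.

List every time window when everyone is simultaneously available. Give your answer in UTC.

10:30-11:00, 12:00-14:30

Sven in UTC: 09:30-11:00, 12:00-16:30 (subtract 7h to convert from UTC+7).
Yara in UTC: 09:00-15:00.
Ben in UTC: 09:00-14:30, 15:30-17:00 (add 7h to convert from UTC-7).
Erik in UTC: 09:30-15:30, 16:00-16:30 (subtract 7h to convert from UTC+7).
Gabriel in UTC: 09:00-15:30, 16:00-17:00 (add 7h to convert from UTC-7).
Grace in UTC: 10:30-11:00, 11:30-14:30 (add 7h to convert from UTC-7).
Sven ∩ Yara: 09:30-11:00, 12:00-15:00.
Sven ∩ Yara ∩ Ben: 09:30-11:00, 12:00-14:30.
Sven ∩ Yara ∩ Ben ∩ Erik: 09:30-11:00, 12:00-14:30.
Sven ∩ Yara ∩ Ben ∩ Erik ∩ Gabriel: 09:30-11:00, 12:00-14:30.
Sven ∩ Yara ∩ Ben ∩ Erik ∩ Gabriel ∩ Grace: 10:30-11:00, 12:00-14:30.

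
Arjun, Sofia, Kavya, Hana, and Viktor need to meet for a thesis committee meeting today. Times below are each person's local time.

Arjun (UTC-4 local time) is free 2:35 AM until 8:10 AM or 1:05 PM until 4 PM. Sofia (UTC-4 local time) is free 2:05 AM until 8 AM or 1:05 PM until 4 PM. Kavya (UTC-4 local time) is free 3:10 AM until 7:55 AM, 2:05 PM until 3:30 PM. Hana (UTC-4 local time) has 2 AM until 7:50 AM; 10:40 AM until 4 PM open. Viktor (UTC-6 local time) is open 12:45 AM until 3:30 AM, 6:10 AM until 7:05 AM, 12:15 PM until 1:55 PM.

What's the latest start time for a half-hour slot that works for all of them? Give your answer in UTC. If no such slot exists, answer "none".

Arjun in UTC: 06:35-12:10, 17:05-20:00 (add 4h to convert from UTC-4).
Sofia in UTC: 06:05-12:00, 17:05-20:00 (add 4h to convert from UTC-4).
Kavya in UTC: 07:10-11:55, 18:05-19:30 (add 4h to convert from UTC-4).
Hana in UTC: 06:00-11:50, 14:40-20:00 (add 4h to convert from UTC-4).
Viktor in UTC: 06:45-09:30, 12:10-13:05, 18:15-19:55 (add 6h to convert from UTC-6).
Arjun ∩ Sofia: 06:35-12:00, 17:05-20:00.
Arjun ∩ Sofia ∩ Kavya: 07:10-11:55, 18:05-19:30.
Arjun ∩ Sofia ∩ Kavya ∩ Hana: 07:10-11:50, 18:05-19:30.
Arjun ∩ Sofia ∩ Kavya ∩ Hana ∩ Viktor: 07:10-09:30, 18:15-19:30.
The last common window of at least 30 minutes is 18:15-19:30; a 30-minute meeting can start as late as 19:00 and still end by 19:30.

19:00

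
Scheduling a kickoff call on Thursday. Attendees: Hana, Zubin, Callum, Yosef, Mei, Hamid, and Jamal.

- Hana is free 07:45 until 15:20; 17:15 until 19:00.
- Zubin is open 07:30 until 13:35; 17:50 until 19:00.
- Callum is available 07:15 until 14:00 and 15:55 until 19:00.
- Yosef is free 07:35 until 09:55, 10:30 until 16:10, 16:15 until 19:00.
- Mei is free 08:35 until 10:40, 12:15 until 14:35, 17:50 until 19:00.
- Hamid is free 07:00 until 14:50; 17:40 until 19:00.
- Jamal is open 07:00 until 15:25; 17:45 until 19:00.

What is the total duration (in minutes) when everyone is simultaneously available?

240

Hana ∩ Zubin: 07:45-13:35, 17:50-19:00.
Hana ∩ Zubin ∩ Callum: 07:45-13:35, 17:50-19:00.
Hana ∩ Zubin ∩ Callum ∩ Yosef: 07:45-09:55, 10:30-13:35, 17:50-19:00.
Hana ∩ Zubin ∩ Callum ∩ Yosef ∩ Mei: 08:35-09:55, 10:30-10:40, 12:15-13:35, 17:50-19:00.
Hana ∩ Zubin ∩ Callum ∩ Yosef ∩ Mei ∩ Hamid: 08:35-09:55, 10:30-10:40, 12:15-13:35, 17:50-19:00.
Hana ∩ Zubin ∩ Callum ∩ Yosef ∩ Mei ∩ Hamid ∩ Jamal: 08:35-09:55, 10:30-10:40, 12:15-13:35, 17:50-19:00.
Those are the intersection windows.
Summing the common windows: 80 + 10 + 80 + 70 = 240 minutes.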